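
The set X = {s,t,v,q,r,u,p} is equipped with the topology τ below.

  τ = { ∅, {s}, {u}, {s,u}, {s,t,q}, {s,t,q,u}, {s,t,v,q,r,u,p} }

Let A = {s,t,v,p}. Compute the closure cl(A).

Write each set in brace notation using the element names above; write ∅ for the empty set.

{s,t,v,q,r,p}

cl via duality: int({q,r,u}) = {u}, so X∖{u} = {s,t,v,q,r,p}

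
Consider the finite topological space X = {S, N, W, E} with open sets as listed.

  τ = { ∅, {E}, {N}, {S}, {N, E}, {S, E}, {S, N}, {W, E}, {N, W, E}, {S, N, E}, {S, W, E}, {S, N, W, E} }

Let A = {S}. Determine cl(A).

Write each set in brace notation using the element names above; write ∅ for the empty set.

{S}

cl via duality: int({N, W, E}) = {N, W, E}, so X∖{N, W, E} = {S}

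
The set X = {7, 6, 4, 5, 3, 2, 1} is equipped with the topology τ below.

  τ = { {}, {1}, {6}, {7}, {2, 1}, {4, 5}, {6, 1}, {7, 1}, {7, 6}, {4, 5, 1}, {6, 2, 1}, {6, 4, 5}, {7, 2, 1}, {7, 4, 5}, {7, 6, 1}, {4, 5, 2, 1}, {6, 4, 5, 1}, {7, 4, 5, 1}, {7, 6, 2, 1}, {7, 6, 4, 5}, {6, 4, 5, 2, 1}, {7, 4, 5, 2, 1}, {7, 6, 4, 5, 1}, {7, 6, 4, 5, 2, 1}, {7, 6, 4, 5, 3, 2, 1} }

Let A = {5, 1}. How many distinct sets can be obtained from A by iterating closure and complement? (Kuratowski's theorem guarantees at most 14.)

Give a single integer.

12

complement {7, 6, 4, 3, 2}; its interior {7, 6}; cl(A) = X∖{7, 6} = {4, 5, 3, 2, 1}
With k = closure, c = complement:
  1. A     = {5, 1}
  2. kA    = {4, 5, 3, 2, 1}
  3. cA    = {7, 6, 4, 3, 2}
  4. ckA   = {7, 6}
  5. kcA   = {7, 6, 4, 5, 3, 2}
  6. kckA  = {7, 6, 3}
  7. ckcA  = {1}
  8. ckckA = {4, 5, 2, 1}
  9. kckcA = {3, 2, 1}
  10. ckckcA = {7, 6, 4, 5}
  11. kckckcA = {7, 6, 4, 5, 3}
  12. ckckckcA = {2, 1}
k, c of each give nothing new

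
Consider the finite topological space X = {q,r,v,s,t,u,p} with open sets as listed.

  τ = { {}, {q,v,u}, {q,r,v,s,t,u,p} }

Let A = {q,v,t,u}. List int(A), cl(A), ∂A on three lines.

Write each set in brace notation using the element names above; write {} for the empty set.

int(A) = {q,v,u}
cl(A)  = {q,r,v,s,t,u,p}
∂A     = {r,s,t,p}

opens ⊆ A: {}, {q,v,u}; union → int = {q,v,u}
complement {r,s,p}; its interior {}; cl(A) = X∖{} = {q,r,v,s,t,u,p}
boundary = {q,r,v,s,t,u,p} ∖ {q,v,u} = {r,s,t,p}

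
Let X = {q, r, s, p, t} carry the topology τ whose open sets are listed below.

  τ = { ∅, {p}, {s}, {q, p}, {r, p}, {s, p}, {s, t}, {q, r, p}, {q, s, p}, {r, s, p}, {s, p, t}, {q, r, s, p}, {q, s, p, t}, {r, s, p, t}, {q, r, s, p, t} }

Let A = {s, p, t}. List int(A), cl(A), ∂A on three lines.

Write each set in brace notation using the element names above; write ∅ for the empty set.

interior: largest open inside A is {s, p, t} (from ∅, {s}, {p}, {s, p}, {s, t}, {s, p, t})
cl via duality: int({q, r}) = ∅, so X∖∅ = {q, r, s, p, t}
cl∖int = {q, r}

int(A) = {s, p, t}
cl(A)  = {q, r, s, p, t}
∂A     = {q, r}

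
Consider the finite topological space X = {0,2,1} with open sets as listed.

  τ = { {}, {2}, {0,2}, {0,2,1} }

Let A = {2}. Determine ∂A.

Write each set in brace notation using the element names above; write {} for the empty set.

interior: largest open inside A is {2} (from {}, {2})
cl via duality: int({0,1}) = {}, so X∖{} = {0,2,1}
cl∖int = {0,1}

{0,1}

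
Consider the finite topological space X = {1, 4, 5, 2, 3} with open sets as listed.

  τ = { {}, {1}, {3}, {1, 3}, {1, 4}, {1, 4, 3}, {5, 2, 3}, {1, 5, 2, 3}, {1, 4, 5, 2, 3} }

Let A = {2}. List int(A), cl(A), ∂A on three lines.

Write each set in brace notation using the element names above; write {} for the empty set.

int(A) = {}
cl(A)  = {5, 2}
∂A     = {5, 2}

interior: largest open inside A is {} (from {})
cl via duality: int({1, 4, 5, 3}) = {1, 4, 3}, so X∖{1, 4, 3} = {5, 2}
cl∖int = {5, 2}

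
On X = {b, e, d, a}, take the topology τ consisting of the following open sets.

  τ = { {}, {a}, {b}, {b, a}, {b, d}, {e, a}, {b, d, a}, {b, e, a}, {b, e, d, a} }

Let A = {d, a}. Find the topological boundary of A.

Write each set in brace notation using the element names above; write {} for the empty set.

{e, d}

open subsets of A: {}, {a}; so int(A) = {a}
closure: X∖int(X∖A) = X∖{b} = {e, d, a}
∂A = {e, d, a} minus {a} = {e, d}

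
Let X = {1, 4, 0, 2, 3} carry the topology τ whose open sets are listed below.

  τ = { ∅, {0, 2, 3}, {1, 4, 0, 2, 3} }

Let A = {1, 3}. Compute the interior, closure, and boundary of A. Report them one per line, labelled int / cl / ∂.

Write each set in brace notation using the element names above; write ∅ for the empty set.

opens ⊆ A: ∅; union → int = ∅
complement {4, 0, 2}; its interior ∅; cl(A) = X∖∅ = {1, 4, 0, 2, 3}
boundary = {1, 4, 0, 2, 3} ∖ ∅ = {1, 4, 0, 2, 3}

int(A) = ∅
cl(A)  = {1, 4, 0, 2, 3}
∂A     = {1, 4, 0, 2, 3}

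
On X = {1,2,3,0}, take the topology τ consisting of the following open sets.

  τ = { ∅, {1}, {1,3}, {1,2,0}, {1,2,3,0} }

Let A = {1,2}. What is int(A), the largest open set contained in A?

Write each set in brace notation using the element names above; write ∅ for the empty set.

opens ⊆ A: ∅, {1}; union → int = {1}

{1}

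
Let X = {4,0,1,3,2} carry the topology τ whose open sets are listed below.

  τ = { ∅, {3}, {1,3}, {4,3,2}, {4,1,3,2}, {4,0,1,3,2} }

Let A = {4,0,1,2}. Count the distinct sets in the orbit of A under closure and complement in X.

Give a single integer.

complement {3}; its interior {3}; cl(A) = X∖{3} = {4,0,1,2}
With k = closure, c = complement:
  1. A     = {4,0,1,2}
  2. cA    = {3}
  3. kcA   = {4,0,1,3,2}
  4. ckcA  = ∅
k, c of each give nothing new

4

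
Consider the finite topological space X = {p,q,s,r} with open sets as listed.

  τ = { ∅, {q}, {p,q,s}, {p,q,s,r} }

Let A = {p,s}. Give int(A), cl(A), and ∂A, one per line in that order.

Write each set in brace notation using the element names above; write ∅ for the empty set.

int(A) = ∅
cl(A)  = {p,s,r}
∂A     = {p,s,r}

open subsets of A: ∅; so int(A) = ∅
closure: X∖int(X∖A) = X∖{q} = {p,s,r}
∂A = {p,s,r} minus ∅ = {p,s,r}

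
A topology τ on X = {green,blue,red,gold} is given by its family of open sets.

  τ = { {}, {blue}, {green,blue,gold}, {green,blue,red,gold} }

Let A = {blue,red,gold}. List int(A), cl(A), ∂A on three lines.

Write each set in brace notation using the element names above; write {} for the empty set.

int(A) = {blue}
cl(A)  = {green,blue,red,gold}
∂A     = {green,red,gold}

U open, U⊆A: {}, {blue}. int(A) = ⋃ = {blue}
X∖A={green}, int(X∖A)={}, hence cl(A)={green,blue,red,gold}
∂A: remove int from cl → {green,red,gold}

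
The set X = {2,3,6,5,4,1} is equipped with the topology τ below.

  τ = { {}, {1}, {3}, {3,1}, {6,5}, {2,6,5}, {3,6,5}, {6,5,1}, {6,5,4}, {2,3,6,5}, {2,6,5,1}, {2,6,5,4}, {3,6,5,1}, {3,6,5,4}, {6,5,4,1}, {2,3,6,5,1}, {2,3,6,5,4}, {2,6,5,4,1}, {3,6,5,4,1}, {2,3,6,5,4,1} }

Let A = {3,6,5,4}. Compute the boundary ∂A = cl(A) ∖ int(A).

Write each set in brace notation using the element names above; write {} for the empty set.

{2}

opens ⊆ A: {}, {3}, {6,5}, {6,5,4}, {3,6,5}, {3,6,5,4}; union → int = {3,6,5,4}
complement {2,1}; its interior {1}; cl(A) = X∖{1} = {2,3,6,5,4}
boundary = {2,3,6,5,4} ∖ {3,6,5,4} = {2}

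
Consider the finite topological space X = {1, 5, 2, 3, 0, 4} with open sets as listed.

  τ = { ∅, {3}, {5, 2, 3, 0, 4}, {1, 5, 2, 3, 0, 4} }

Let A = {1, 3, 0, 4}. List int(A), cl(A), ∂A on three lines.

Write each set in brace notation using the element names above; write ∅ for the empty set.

U open, U⊆A: ∅, {3}. int(A) = ⋃ = {3}
X∖A={5, 2}, int(X∖A)=∅, hence cl(A)={1, 5, 2, 3, 0, 4}
∂A: remove int from cl → {1, 5, 2, 0, 4}

int(A) = {3}
cl(A)  = {1, 5, 2, 3, 0, 4}
∂A     = {1, 5, 2, 0, 4}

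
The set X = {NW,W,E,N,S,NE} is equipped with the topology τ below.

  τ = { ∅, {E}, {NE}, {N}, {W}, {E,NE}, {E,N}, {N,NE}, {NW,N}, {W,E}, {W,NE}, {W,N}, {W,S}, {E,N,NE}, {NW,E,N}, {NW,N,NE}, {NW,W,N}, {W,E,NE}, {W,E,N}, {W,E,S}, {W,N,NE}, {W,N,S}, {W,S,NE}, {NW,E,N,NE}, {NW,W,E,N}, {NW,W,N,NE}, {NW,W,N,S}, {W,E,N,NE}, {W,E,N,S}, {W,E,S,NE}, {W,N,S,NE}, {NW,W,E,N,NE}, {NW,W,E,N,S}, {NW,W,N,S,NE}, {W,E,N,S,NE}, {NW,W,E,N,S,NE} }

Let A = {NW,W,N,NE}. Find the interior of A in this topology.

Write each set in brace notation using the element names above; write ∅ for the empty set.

open subsets of A: ∅, {N}, {NE}, {W}, {N,NE}, {W,N}, {W,NE}, {NW,N}, {NW,W,N}, {W,N,NE}, {NW,N,NE}, {NW,W,N,NE}; so int(A) = {NW,W,N,NE}

{NW,W,N,NE}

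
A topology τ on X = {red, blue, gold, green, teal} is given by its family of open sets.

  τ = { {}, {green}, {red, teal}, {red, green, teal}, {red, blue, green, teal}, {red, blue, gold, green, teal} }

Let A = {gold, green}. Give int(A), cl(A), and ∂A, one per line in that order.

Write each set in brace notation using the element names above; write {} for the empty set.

int(A) = {green}
cl(A)  = {blue, gold, green}
∂A     = {blue, gold}

opens ⊆ A: {}, {green}; union → int = {green}
complement {red, blue, teal}; its interior {red, teal}; cl(A) = X∖{red, teal} = {blue, gold, green}
boundary = {blue, gold, green} ∖ {green} = {blue, gold}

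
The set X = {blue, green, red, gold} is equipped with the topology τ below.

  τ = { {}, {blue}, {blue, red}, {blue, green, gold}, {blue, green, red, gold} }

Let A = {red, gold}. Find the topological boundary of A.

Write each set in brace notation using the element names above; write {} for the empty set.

interior: largest open inside A is {} (from {})
cl via duality: int({blue, green}) = {blue}, so X∖{blue} = {green, red, gold}
cl∖int = {green, red, gold}

{green, red, gold}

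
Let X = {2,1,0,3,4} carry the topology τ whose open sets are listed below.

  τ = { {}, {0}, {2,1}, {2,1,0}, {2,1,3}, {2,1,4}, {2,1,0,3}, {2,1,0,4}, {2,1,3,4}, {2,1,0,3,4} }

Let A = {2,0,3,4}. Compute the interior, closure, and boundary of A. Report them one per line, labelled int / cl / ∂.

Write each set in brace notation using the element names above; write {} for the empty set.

interior: largest open inside A is {0} (from {}, {0})
cl via duality: int({1}) = {}, so X∖{} = {2,1,0,3,4}
cl∖int = {2,1,3,4}

int(A) = {0}
cl(A)  = {2,1,0,3,4}
∂A     = {2,1,3,4}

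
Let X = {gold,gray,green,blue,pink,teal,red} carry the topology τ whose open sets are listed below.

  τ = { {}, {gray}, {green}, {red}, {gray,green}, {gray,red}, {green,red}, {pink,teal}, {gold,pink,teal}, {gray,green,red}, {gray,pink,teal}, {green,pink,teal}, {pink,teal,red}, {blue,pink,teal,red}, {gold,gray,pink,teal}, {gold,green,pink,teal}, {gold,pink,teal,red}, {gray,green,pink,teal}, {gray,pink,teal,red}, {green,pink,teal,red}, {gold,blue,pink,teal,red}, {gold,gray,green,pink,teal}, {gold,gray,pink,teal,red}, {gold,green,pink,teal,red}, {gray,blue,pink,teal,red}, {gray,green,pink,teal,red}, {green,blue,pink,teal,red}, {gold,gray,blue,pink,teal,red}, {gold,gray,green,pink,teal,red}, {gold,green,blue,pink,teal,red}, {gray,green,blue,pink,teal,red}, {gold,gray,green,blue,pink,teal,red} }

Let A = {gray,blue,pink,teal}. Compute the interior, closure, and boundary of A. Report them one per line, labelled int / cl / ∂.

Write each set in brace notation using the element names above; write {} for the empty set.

int(A) = {gray,pink,teal}
cl(A)  = {gold,gray,blue,pink,teal}
∂A     = {gold,blue}

U open, U⊆A: {}, {gray}, {pink,teal}, {gray,pink,teal}. int(A) = ⋃ = {gray,pink,teal}
X∖A={gold,green,red}, int(X∖A)={green,red}, hence cl(A)={gold,gray,blue,pink,teal}
∂A: remove int from cl → {gold,blue}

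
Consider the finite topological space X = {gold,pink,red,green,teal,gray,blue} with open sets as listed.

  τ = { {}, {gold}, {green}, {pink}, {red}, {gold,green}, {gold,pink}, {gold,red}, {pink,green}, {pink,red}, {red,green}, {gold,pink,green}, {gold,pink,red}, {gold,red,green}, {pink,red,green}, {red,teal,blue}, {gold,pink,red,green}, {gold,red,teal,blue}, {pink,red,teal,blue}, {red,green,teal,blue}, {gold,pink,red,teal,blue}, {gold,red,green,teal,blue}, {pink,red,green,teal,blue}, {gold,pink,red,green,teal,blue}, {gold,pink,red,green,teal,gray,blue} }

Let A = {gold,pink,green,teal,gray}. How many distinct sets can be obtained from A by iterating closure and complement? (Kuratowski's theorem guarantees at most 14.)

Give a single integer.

8

cl via duality: int({red,blue}) = {red}, so X∖{red} = {gold,pink,green,teal,gray,blue}
Write k for closure, c for complement:
  1. A     = {gold,pink,green,teal,gray}
  2. kA    = {gold,pink,green,teal,gray,blue}
  3. cA    = {red,blue}
  4. ckA   = {red}
  5. kcA   = {red,teal,gray,blue}
  6. ckcA  = {gold,pink,green}
  7. kckcA = {gold,pink,green,gray}
  8. ckckcA = {red,teal,blue}
applying k or c yields no new set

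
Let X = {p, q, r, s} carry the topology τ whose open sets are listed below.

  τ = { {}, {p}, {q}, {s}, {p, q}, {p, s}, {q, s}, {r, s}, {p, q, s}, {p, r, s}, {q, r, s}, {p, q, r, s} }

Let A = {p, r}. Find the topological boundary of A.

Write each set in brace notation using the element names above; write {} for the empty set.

interior: largest open inside A is {p} (from {}, {p})
cl via duality: int({q, s}) = {q, s}, so X∖{q, s} = {p, r}
cl∖int = {r}

{r}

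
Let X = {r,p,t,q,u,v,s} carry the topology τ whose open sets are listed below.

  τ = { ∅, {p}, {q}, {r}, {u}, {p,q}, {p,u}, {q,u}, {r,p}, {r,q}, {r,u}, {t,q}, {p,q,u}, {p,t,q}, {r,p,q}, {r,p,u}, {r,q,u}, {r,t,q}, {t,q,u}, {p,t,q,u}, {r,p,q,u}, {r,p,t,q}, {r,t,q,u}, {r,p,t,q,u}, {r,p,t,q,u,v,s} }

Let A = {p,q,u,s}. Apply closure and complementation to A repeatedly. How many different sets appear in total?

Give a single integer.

8

X∖A={r,t,v}, int(X∖A)={r}, hence cl(A)={p,t,q,u,v,s}
Orbit (k=closure, c=complement):
  1. A     = {p,q,u,s}
  2. kA    = {p,t,q,u,v,s}
  3. cA    = {r,t,v}
  4. ckA   = {r}
  5. kcA   = {r,t,v,s}
  6. kckA  = {r,v,s}
  7. ckcA  = {p,q,u}
  8. ckckA = {p,t,q,u}
(closed under both — stop)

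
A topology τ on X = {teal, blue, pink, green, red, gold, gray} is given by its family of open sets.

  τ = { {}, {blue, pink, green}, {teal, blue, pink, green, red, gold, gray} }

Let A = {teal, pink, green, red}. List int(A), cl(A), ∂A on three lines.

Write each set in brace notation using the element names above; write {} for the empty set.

int(A) = {}
cl(A)  = {teal, blue, pink, green, red, gold, gray}
∂A     = {teal, blue, pink, green, red, gold, gray}

opens ⊆ A: {}; union → int = {}
complement {blue, gold, gray}; its interior {}; cl(A) = X∖{} = {teal, blue, pink, green, red, gold, gray}
boundary = {teal, blue, pink, green, red, gold, gray} ∖ {} = {teal, blue, pink, green, red, gold, gray}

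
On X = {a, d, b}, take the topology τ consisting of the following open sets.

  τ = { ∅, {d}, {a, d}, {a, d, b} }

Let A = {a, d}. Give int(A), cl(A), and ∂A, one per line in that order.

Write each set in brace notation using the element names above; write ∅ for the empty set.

int(A) = {a, d}
cl(A)  = {a, d, b}
∂A     = {b}

interior: largest open inside A is {a, d} (from ∅, {d}, {a, d})
cl via duality: int({b}) = ∅, so X∖∅ = {a, d, b}
cl∖int = {b}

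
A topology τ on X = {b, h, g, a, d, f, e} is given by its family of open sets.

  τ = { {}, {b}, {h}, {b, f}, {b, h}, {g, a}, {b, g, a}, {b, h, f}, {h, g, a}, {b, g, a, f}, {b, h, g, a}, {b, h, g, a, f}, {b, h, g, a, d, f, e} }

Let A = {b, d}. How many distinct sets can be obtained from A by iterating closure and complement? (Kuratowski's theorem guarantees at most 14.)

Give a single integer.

8

complement {h, g, a, f, e}; its interior {h, g, a}; cl(A) = X∖{h, g, a} = {b, d, f, e}
With k = closure, c = complement:
  1. A     = {b, d}
  2. kA    = {b, d, f, e}
  3. cA    = {h, g, a, f, e}
  4. ckA   = {h, g, a}
  5. kcA   = {h, g, a, d, f, e}
  6. kckA  = {h, g, a, d, e}
  7. ckcA  = {b}
  8. ckckA = {b, f}
k, c of each give nothing new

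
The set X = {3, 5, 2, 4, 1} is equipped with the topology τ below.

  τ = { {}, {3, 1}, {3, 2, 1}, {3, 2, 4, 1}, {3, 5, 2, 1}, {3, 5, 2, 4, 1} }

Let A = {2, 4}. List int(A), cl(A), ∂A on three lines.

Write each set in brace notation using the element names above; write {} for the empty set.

int(A) = {}
cl(A)  = {5, 2, 4}
∂A     = {5, 2, 4}

open subsets of A: {}; so int(A) = {}
closure: X∖int(X∖A) = X∖{3, 1} = {5, 2, 4}
∂A = {5, 2, 4} minus {} = {5, 2, 4}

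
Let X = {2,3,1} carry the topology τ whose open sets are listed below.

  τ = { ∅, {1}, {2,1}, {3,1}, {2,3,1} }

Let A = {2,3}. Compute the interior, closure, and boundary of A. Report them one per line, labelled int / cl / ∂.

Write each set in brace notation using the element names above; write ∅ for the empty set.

int(A) = ∅
cl(A)  = {2,3}
∂A     = {2,3}

opens ⊆ A: ∅; union → int = ∅
complement {1}; its interior {1}; cl(A) = X∖{1} = {2,3}
boundary = {2,3} ∖ ∅ = {2,3}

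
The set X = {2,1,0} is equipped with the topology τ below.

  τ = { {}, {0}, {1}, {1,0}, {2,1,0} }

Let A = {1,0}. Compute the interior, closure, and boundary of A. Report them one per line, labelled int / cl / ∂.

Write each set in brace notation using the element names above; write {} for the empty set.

open subsets of A: {}, {0}, {1}, {1,0}; so int(A) = {1,0}
closure: X∖int(X∖A) = X∖{} = {2,1,0}
∂A = {2,1,0} minus {1,0} = {2}

int(A) = {1,0}
cl(A)  = {2,1,0}
∂A     = {2}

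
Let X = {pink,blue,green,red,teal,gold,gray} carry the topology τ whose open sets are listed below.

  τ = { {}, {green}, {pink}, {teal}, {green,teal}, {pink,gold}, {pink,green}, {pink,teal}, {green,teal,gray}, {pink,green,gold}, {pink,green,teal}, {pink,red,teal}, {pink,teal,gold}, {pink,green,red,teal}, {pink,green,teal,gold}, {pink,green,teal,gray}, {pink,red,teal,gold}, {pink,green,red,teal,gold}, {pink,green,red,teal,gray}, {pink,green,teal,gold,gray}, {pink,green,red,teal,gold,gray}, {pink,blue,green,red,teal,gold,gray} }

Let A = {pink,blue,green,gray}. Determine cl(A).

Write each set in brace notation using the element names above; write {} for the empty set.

{pink,blue,green,red,gold,gray}

closure: X∖int(X∖A) = X∖{teal} = {pink,blue,green,red,gold,gray}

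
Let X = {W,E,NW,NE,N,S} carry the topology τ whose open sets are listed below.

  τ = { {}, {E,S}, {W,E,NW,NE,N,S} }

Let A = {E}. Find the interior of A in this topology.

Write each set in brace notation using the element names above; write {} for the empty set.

open subsets of A: {}; so int(A) = {}

{}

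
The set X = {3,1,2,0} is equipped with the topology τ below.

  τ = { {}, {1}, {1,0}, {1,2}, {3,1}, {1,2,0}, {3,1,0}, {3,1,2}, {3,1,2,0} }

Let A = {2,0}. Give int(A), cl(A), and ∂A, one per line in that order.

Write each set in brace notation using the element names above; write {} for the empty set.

int(A) = {}
cl(A)  = {2,0}
∂A     = {2,0}

U open, U⊆A: {}. int(A) = ⋃ = {}
X∖A={3,1}, int(X∖A)={3,1}, hence cl(A)={2,0}
∂A: remove int from cl → {2,0}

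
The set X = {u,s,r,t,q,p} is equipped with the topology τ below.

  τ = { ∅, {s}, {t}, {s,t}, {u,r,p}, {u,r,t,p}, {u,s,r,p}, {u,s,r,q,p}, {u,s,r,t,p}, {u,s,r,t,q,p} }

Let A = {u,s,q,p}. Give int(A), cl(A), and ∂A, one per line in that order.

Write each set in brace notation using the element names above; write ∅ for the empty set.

int(A) = {s}
cl(A)  = {u,s,r,q,p}
∂A     = {u,r,q,p}

U open, U⊆A: ∅, {s}. int(A) = ⋃ = {s}
X∖A={r,t}, int(X∖A)={t}, hence cl(A)={u,s,r,q,p}
∂A: remove int from cl → {u,r,q,p}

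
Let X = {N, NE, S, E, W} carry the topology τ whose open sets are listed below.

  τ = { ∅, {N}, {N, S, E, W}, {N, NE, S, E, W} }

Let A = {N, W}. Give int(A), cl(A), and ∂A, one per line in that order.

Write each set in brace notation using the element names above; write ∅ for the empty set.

int(A) = {N}
cl(A)  = {N, NE, S, E, W}
∂A     = {NE, S, E, W}

U open, U⊆A: ∅, {N}. int(A) = ⋃ = {N}
X∖A={NE, S, E}, int(X∖A)=∅, hence cl(A)={N, NE, S, E, W}
∂A: remove int from cl → {NE, S, E, W}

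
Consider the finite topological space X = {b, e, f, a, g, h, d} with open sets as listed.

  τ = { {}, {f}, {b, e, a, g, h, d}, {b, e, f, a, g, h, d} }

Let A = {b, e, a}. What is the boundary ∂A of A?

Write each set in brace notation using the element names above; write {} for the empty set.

U open, U⊆A: {}. int(A) = ⋃ = {}
X∖A={f, g, h, d}, int(X∖A)={f}, hence cl(A)={b, e, a, g, h, d}
∂A: remove int from cl → {b, e, a, g, h, d}

{b, e, a, g, h, d}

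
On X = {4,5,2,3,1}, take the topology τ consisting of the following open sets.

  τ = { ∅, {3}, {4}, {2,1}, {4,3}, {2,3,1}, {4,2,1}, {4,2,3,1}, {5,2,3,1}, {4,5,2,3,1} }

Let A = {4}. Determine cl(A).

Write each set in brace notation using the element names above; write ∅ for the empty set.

complement {5,2,3,1}; its interior {5,2,3,1}; cl(A) = X∖{5,2,3,1} = {4}

{4}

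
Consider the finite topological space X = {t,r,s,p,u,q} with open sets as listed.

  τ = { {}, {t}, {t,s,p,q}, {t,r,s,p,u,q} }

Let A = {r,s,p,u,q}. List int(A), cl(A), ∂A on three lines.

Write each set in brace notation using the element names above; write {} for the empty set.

interior: largest open inside A is {} (from {})
cl via duality: int({t}) = {t}, so X∖{t} = {r,s,p,u,q}
cl∖int = {r,s,p,u,q}

int(A) = {}
cl(A)  = {r,s,p,u,q}
∂A     = {r,s,p,u,q}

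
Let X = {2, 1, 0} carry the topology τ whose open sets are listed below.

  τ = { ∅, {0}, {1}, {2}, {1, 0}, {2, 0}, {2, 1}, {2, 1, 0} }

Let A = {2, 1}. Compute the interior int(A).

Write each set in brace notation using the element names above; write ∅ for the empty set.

U open, U⊆A: ∅, {2}, {1}, {2, 1}. int(A) = ⋃ = {2, 1}

{2, 1}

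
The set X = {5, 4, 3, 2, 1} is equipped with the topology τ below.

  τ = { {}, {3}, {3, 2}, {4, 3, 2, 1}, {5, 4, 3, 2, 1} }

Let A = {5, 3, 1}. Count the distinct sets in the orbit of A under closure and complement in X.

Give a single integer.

X∖A={4, 2}, int(X∖A)={}, hence cl(A)={5, 4, 3, 2, 1}
Orbit (k=closure, c=complement):
  1. A     = {5, 3, 1}
  2. kA    = {5, 4, 3, 2, 1}
  3. cA    = {4, 2}
  4. ckA   = {}
  5. kcA   = {5, 4, 2, 1}
  6. ckcA  = {3}
(closed under both — stop)

6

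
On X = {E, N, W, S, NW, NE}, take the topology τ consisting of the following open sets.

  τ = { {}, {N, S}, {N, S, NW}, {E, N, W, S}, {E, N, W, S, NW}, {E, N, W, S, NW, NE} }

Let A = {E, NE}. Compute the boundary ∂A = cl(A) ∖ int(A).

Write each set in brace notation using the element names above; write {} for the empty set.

interior: largest open inside A is {} (from {})
cl via duality: int({N, W, S, NW}) = {N, S, NW}, so X∖{N, S, NW} = {E, W, NE}
cl∖int = {E, W, NE}

{E, W, NE}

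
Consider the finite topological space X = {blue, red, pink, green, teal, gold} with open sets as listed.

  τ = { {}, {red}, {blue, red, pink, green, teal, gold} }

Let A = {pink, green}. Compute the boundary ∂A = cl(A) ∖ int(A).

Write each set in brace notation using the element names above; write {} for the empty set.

{blue, pink, green, teal, gold}

open subsets of A: {}; so int(A) = {}
closure: X∖int(X∖A) = X∖{red} = {blue, pink, green, teal, gold}
∂A = {blue, pink, green, teal, gold} minus {} = {blue, pink, green, teal, gold}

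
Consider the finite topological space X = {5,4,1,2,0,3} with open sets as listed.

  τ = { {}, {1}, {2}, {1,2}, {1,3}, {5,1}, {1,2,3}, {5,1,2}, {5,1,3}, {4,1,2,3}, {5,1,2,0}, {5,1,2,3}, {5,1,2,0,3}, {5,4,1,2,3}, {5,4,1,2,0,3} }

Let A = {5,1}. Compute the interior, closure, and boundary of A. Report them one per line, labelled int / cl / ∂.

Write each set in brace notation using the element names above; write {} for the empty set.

int(A) = {5,1}
cl(A)  = {5,4,1,0,3}
∂A     = {4,0,3}

interior: largest open inside A is {5,1} (from {}, {1}, {5,1})
cl via duality: int({4,2,0,3}) = {2}, so X∖{2} = {5,4,1,0,3}
cl∖int = {4,0,3}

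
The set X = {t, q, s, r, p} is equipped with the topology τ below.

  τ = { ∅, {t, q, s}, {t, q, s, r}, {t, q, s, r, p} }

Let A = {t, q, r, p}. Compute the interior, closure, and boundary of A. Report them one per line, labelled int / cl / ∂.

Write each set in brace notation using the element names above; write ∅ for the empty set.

int(A) = ∅
cl(A)  = {t, q, s, r, p}
∂A     = {t, q, s, r, p}

U open, U⊆A: ∅. int(A) = ⋃ = ∅
X∖A={s}, int(X∖A)=∅, hence cl(A)={t, q, s, r, p}
∂A: remove int from cl → {t, q, s, r, p}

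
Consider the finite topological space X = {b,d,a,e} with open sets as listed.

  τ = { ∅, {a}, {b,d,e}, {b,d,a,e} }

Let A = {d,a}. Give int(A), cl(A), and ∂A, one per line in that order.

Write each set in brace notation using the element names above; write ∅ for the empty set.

interior: largest open inside A is {a} (from ∅, {a})
cl via duality: int({b,e}) = ∅, so X∖∅ = {b,d,a,e}
cl∖int = {b,d,e}

int(A) = {a}
cl(A)  = {b,d,a,e}
∂A     = {b,d,e}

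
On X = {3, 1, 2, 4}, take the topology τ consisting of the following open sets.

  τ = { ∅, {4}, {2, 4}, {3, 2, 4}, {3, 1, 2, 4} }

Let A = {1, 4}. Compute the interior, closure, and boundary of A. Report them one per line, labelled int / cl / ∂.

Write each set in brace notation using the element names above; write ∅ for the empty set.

opens ⊆ A: ∅, {4}; union → int = {4}
complement {3, 2}; its interior ∅; cl(A) = X∖∅ = {3, 1, 2, 4}
boundary = {3, 1, 2, 4} ∖ {4} = {3, 1, 2}

int(A) = {4}
cl(A)  = {3, 1, 2, 4}
∂A     = {3, 1, 2}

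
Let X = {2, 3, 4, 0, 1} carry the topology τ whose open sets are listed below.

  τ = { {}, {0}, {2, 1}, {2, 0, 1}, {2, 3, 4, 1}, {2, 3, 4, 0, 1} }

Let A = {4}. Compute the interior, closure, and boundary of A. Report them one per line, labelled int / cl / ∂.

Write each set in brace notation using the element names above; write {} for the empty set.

opens ⊆ A: {}; union → int = {}
complement {2, 3, 0, 1}; its interior {2, 0, 1}; cl(A) = X∖{2, 0, 1} = {3, 4}
boundary = {3, 4} ∖ {} = {3, 4}

int(A) = {}
cl(A)  = {3, 4}
∂A     = {3, 4}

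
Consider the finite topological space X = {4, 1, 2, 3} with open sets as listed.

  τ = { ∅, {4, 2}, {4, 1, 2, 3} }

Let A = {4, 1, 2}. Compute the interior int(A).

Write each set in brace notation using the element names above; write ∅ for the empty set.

{4, 2}

interior: largest open inside A is {4, 2} (from ∅, {4, 2})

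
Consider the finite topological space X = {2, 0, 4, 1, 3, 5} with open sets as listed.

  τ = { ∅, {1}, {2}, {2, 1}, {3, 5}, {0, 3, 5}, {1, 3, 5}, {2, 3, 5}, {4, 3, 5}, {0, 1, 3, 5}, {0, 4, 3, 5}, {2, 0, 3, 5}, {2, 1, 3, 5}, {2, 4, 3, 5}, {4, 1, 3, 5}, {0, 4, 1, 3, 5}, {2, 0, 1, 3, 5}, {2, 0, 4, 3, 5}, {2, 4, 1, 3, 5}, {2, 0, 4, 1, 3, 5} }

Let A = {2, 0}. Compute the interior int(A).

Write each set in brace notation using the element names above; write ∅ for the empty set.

{2}

open subsets of A: ∅, {2}; so int(A) = {2}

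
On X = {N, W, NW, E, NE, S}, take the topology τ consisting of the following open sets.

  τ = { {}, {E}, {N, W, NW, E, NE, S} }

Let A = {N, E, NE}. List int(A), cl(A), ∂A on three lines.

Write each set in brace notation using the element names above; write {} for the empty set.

int(A) = {E}
cl(A)  = {N, W, NW, E, NE, S}
∂A     = {N, W, NW, NE, S}

open subsets of A: {}, {E}; so int(A) = {E}
closure: X∖int(X∖A) = X∖{} = {N, W, NW, E, NE, S}
∂A = {N, W, NW, E, NE, S} minus {E} = {N, W, NW, NE, S}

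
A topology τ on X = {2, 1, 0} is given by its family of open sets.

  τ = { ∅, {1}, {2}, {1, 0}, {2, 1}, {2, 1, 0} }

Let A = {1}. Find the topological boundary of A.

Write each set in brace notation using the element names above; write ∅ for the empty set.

interior: largest open inside A is {1} (from ∅, {1})
cl via duality: int({2, 0}) = {2}, so X∖{2} = {1, 0}
cl∖int = {0}

{0}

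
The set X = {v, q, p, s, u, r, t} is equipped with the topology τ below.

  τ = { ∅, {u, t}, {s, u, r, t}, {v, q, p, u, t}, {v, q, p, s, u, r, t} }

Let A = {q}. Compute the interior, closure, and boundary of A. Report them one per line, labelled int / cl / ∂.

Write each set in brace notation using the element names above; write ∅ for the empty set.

int(A) = ∅
cl(A)  = {v, q, p}
∂A     = {v, q, p}

interior: largest open inside A is ∅ (from ∅)
cl via duality: int({v, p, s, u, r, t}) = {s, u, r, t}, so X∖{s, u, r, t} = {v, q, p}
cl∖int = {v, q, p}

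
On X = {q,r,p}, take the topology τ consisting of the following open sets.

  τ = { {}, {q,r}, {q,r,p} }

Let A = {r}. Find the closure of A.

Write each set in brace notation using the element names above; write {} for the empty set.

closure: X∖int(X∖A) = X∖{} = {q,r,p}

{q,r,p}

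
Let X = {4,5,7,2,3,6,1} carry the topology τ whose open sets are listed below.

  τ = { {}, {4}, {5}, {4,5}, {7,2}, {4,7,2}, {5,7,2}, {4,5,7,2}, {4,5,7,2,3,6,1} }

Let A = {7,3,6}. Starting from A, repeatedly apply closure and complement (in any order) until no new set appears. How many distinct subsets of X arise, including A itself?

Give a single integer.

cl via duality: int({4,5,2,1}) = {4,5}, so X∖{4,5} = {7,2,3,6,1}
Write k for closure, c for complement:
  1. A     = {7,3,6}
  2. kA    = {7,2,3,6,1}
  3. cA    = {4,5,2,1}
  4. ckA   = {4,5}
  5. kcA   = {4,5,7,2,3,6,1}
  6. kckA  = {4,5,3,6,1}
  7. ckcA  = {}
  8. ckckA = {7,2}
applying k or c yields no new set

8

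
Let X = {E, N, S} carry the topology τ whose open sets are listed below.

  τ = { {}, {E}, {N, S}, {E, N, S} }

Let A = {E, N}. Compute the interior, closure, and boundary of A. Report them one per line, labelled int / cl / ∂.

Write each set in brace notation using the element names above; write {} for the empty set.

int(A) = {E}
cl(A)  = {E, N, S}
∂A     = {N, S}

U open, U⊆A: {}, {E}. int(A) = ⋃ = {E}
X∖A={S}, int(X∖A)={}, hence cl(A)={E, N, S}
∂A: remove int from cl → {N, S}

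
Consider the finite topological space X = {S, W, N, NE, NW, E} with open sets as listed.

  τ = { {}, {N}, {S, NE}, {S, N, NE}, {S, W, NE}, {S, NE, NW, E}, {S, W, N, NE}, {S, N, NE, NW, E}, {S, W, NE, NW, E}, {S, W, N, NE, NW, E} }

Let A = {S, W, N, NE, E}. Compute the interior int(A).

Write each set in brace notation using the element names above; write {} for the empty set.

interior: largest open inside A is {S, W, N, NE} (from {}, {N}, {S, NE}, {S, N, NE}, {S, W, NE}, {S, W, N, NE})

{S, W, N, NE}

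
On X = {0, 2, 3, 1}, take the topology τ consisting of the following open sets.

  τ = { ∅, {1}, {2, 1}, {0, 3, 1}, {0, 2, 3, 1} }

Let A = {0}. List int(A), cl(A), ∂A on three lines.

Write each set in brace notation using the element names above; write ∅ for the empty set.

int(A) = ∅
cl(A)  = {0, 3}
∂A     = {0, 3}

opens ⊆ A: ∅; union → int = ∅
complement {2, 3, 1}; its interior {2, 1}; cl(A) = X∖{2, 1} = {0, 3}
boundary = {0, 3} ∖ ∅ = {0, 3}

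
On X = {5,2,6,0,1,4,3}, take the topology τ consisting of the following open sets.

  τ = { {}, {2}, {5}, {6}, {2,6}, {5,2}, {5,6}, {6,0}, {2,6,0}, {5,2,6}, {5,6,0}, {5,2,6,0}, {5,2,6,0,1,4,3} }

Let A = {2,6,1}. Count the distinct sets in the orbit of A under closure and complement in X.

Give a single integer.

8

cl via duality: int({5,0,4,3}) = {5}, so X∖{5} = {2,6,0,1,4,3}
Write k for closure, c for complement:
  1. A     = {2,6,1}
  2. kA    = {2,6,0,1,4,3}
  3. cA    = {5,0,4,3}
  4. ckA   = {5}
  5. kcA   = {5,0,1,4,3}
  6. kckA  = {5,1,4,3}
  7. ckcA  = {2,6}
  8. ckckA = {2,6,0}
applying k or c yields no new set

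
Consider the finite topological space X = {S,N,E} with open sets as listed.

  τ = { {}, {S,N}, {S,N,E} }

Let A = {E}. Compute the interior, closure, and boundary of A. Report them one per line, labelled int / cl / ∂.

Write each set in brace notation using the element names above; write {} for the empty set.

int(A) = {}
cl(A)  = {E}
∂A     = {E}

U open, U⊆A: {}. int(A) = ⋃ = {}
X∖A={S,N}, int(X∖A)={S,N}, hence cl(A)={E}
∂A: remove int from cl → {E}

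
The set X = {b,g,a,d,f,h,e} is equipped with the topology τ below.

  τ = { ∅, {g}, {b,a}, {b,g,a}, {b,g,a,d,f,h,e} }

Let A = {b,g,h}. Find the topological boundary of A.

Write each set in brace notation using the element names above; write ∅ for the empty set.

U open, U⊆A: ∅, {g}. int(A) = ⋃ = {g}
X∖A={a,d,f,e}, int(X∖A)=∅, hence cl(A)={b,g,a,d,f,h,e}
∂A: remove int from cl → {b,a,d,f,h,e}

{b,a,d,f,h,e}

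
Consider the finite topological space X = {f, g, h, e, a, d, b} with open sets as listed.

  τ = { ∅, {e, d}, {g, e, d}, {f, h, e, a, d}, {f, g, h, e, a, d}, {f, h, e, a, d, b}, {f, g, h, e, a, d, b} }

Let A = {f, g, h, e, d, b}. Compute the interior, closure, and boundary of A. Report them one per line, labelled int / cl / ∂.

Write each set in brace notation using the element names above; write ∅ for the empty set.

int(A) = {g, e, d}
cl(A)  = {f, g, h, e, a, d, b}
∂A     = {f, h, a, b}

interior: largest open inside A is {g, e, d} (from ∅, {e, d}, {g, e, d})
cl via duality: int({a}) = ∅, so X∖∅ = {f, g, h, e, a, d, b}
cl∖int = {f, h, a, b}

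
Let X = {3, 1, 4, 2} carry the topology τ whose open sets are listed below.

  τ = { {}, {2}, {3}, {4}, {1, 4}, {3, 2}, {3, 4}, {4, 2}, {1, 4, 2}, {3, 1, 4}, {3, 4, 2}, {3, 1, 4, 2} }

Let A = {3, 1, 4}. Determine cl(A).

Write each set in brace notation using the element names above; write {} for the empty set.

closure: X∖int(X∖A) = X∖{2} = {3, 1, 4}

{3, 1, 4}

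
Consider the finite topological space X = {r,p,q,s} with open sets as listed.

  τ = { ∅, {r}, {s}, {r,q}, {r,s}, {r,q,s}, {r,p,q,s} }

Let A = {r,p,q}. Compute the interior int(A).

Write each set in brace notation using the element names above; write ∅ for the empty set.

open subsets of A: ∅, {r}, {r,q}; so int(A) = {r,q}

{r,q}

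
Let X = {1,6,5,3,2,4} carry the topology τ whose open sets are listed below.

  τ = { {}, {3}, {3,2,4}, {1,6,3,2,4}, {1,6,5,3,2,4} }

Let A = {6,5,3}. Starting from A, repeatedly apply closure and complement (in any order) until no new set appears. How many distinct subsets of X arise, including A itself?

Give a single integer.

6

cl via duality: int({1,2,4}) = {}, so X∖{} = {1,6,5,3,2,4}
Write k for closure, c for complement:
  1. A     = {6,5,3}
  2. kA    = {1,6,5,3,2,4}
  3. cA    = {1,2,4}
  4. ckA   = {}
  5. kcA   = {1,6,5,2,4}
  6. ckcA  = {3}
applying k or c yields no new set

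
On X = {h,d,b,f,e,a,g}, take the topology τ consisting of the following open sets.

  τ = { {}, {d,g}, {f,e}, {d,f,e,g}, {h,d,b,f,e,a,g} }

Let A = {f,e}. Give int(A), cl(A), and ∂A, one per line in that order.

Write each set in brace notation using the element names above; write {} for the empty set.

int(A) = {f,e}
cl(A)  = {h,b,f,e,a}
∂A     = {h,b,a}

opens ⊆ A: {}, {f,e}; union → int = {f,e}
complement {h,d,b,a,g}; its interior {d,g}; cl(A) = X∖{d,g} = {h,b,f,e,a}
boundary = {h,b,f,e,a} ∖ {f,e} = {h,b,a}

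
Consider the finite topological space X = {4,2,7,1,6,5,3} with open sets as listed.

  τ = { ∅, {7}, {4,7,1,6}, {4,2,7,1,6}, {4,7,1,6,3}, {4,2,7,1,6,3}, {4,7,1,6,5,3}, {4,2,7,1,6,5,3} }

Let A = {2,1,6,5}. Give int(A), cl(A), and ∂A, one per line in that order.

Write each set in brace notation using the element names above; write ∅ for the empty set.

int(A) = ∅
cl(A)  = {4,2,1,6,5,3}
∂A     = {4,2,1,6,5,3}

opens ⊆ A: ∅; union → int = ∅
complement {4,7,3}; its interior {7}; cl(A) = X∖{7} = {4,2,1,6,5,3}
boundary = {4,2,1,6,5,3} ∖ ∅ = {4,2,1,6,5,3}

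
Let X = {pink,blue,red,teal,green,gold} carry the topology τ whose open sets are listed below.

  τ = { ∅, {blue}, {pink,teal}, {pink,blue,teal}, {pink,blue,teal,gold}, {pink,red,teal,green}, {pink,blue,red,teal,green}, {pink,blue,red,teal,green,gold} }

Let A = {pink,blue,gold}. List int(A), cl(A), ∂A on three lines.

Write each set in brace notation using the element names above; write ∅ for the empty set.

opens ⊆ A: ∅, {blue}; union → int = {blue}
complement {red,teal,green}; its interior ∅; cl(A) = X∖∅ = {pink,blue,red,teal,green,gold}
boundary = {pink,blue,red,teal,green,gold} ∖ {blue} = {pink,red,teal,green,gold}

int(A) = {blue}
cl(A)  = {pink,blue,red,teal,green,gold}
∂A     = {pink,red,teal,green,gold}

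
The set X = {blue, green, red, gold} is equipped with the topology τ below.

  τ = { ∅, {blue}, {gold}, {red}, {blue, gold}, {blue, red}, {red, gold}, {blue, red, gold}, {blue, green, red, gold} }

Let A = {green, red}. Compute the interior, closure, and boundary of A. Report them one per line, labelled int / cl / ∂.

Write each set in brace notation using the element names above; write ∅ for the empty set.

open subsets of A: ∅, {red}; so int(A) = {red}
closure: X∖int(X∖A) = X∖{blue, gold} = {green, red}
∂A = {green, red} minus {red} = {green}

int(A) = {red}
cl(A)  = {green, red}
∂A     = {green}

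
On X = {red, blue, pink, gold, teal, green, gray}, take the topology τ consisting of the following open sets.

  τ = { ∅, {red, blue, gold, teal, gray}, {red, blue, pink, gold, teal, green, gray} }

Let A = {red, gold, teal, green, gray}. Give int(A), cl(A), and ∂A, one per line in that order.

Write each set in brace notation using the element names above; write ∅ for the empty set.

int(A) = ∅
cl(A)  = {red, blue, pink, gold, teal, green, gray}
∂A     = {red, blue, pink, gold, teal, green, gray}

open subsets of A: ∅; so int(A) = ∅
closure: X∖int(X∖A) = X∖∅ = {red, blue, pink, gold, teal, green, gray}
∂A = {red, blue, pink, gold, teal, green, gray} minus ∅ = {red, blue, pink, gold, teal, green, gray}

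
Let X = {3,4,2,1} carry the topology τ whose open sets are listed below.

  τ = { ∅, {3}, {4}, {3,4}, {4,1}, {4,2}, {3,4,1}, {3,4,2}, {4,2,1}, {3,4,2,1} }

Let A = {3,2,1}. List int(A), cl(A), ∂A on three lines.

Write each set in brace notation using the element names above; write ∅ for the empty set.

U open, U⊆A: ∅, {3}. int(A) = ⋃ = {3}
X∖A={4}, int(X∖A)={4}, hence cl(A)={3,2,1}
∂A: remove int from cl → {2,1}

int(A) = {3}
cl(A)  = {3,2,1}
∂A     = {2,1}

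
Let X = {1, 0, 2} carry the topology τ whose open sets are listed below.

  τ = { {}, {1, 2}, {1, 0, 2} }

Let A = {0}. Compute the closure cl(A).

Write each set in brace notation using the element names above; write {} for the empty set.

closure: X∖int(X∖A) = X∖{1, 2} = {0}

{0}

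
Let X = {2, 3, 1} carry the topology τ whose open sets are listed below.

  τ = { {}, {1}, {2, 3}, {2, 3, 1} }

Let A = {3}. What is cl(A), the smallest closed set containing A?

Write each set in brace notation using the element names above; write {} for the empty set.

X∖A={2, 1}, int(X∖A)={1}, hence cl(A)={2, 3}

{2, 3}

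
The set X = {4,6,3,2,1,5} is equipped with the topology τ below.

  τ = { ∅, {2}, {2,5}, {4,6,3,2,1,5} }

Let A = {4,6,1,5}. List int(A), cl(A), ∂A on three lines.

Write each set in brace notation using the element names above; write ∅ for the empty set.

U open, U⊆A: ∅. int(A) = ⋃ = ∅
X∖A={3,2}, int(X∖A)={2}, hence cl(A)={4,6,3,1,5}
∂A: remove int from cl → {4,6,3,1,5}

int(A) = ∅
cl(A)  = {4,6,3,1,5}
∂A     = {4,6,3,1,5}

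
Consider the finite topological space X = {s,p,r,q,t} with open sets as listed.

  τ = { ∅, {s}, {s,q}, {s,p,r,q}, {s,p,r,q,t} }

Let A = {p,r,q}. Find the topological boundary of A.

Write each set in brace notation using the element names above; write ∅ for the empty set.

{p,r,q,t}

interior: largest open inside A is ∅ (from ∅)
cl via duality: int({s,t}) = {s}, so X∖{s} = {p,r,q,t}
cl∖int = {p,r,q,t}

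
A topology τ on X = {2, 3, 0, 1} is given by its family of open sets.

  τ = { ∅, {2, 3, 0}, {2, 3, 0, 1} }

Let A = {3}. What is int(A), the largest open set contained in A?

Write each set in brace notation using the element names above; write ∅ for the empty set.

∅

U open, U⊆A: ∅. int(A) = ⋃ = ∅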